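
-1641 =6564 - 8205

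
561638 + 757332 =1318970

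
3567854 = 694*5141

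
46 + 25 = 71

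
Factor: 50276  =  2^2*12569^1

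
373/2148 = 373/2148= 0.17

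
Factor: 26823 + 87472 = 114295  =  5^1 * 22859^1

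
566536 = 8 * 70817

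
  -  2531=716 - 3247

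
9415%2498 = 1921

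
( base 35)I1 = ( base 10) 631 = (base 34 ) ij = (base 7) 1561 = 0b1001110111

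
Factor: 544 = 2^5*17^1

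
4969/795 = 6 + 199/795= 6.25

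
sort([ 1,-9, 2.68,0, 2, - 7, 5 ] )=[ - 9, - 7,0,1, 2, 2.68,5]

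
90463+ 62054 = 152517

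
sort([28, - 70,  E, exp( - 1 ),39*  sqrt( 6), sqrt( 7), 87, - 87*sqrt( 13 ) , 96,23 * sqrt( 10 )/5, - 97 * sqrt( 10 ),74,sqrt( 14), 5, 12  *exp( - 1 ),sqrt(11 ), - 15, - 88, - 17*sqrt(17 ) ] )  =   [ -87*sqrt( 13 ) , - 97*sqrt( 10 ), - 88, - 17 *sqrt (17),-70, - 15,exp( - 1 ),sqrt( 7),E,sqrt( 11),sqrt( 14 ),12*exp( - 1),5,23*sqrt( 10 )/5, 28 , 74,87, 39*sqrt( 6),96]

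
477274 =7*68182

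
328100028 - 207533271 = 120566757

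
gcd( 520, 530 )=10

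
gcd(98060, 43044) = 4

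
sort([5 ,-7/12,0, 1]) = [ - 7/12, 0, 1, 5]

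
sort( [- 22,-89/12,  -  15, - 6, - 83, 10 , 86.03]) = [ - 83, - 22 , - 15,-89/12, - 6, 10, 86.03] 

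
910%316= 278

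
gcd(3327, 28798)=1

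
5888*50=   294400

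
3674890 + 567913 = 4242803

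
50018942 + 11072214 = 61091156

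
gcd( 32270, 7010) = 10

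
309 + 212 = 521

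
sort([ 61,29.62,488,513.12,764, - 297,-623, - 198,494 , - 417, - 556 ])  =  [-623, - 556, - 417, - 297, - 198,29.62,61,488, 494,513.12,764 ] 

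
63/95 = 63/95 = 0.66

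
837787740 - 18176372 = 819611368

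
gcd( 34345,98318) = 1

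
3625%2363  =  1262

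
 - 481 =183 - 664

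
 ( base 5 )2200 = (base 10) 300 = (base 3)102010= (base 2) 100101100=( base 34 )8s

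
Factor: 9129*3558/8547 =2^1*3^1*7^( - 1)*11^(- 1)*17^1*37^( - 1)*179^1 * 593^1= 10826994/2849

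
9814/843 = 9814/843 =11.64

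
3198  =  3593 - 395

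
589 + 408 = 997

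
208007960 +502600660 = 710608620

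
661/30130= 661/30130 = 0.02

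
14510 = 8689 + 5821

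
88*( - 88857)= - 7819416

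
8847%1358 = 699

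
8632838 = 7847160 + 785678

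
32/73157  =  32/73157 = 0.00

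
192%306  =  192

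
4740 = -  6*(- 790 ) 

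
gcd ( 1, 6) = 1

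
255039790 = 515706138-260666348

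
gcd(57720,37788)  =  12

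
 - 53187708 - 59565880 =- 112753588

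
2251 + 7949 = 10200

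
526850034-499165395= 27684639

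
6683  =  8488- 1805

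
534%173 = 15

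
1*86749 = 86749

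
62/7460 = 31/3730 = 0.01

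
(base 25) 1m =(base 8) 57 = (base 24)1N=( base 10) 47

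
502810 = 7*71830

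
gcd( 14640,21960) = 7320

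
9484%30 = 4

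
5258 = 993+4265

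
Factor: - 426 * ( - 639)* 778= 2^2*3^3*71^2*389^1 = 211782492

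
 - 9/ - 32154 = 3/10718  =  0.00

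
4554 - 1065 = 3489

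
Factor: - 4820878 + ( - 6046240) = -2^1*71^1*103^1*743^1 = - 10867118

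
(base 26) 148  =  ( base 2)1100010100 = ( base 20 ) 1j8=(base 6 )3352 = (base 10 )788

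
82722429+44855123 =127577552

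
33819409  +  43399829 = 77219238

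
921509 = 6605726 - 5684217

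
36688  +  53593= 90281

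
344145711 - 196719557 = 147426154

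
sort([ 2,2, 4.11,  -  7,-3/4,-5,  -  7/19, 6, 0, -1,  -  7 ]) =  [ - 7, - 7, - 5, - 1,-3/4,  -  7/19,0, 2, 2, 4.11, 6]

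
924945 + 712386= 1637331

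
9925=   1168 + 8757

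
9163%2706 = 1045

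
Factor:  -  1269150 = - 2^1*3^1*5^2*8461^1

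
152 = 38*4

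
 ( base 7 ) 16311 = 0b1001000000110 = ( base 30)53o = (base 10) 4614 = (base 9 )6286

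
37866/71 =533 + 23/71 = 533.32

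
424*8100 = 3434400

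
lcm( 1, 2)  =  2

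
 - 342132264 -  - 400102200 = 57969936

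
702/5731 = 702/5731 = 0.12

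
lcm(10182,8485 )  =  50910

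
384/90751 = 384/90751 = 0.00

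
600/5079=200/1693 = 0.12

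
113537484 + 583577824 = 697115308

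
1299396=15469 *84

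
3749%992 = 773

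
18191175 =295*61665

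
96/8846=48/4423 = 0.01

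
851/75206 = 851/75206= 0.01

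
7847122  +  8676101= 16523223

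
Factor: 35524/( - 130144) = -107/392 = - 2^( - 3 )*7^( -2) * 107^1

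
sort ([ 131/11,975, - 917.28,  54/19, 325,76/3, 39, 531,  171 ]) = [ - 917.28,  54/19, 131/11, 76/3, 39, 171, 325, 531, 975] 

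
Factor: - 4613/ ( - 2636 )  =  2^ ( - 2)*7^1= 7/4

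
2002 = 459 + 1543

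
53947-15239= 38708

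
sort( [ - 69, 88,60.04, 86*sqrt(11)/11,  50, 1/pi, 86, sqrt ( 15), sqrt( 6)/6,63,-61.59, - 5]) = [ - 69, -61.59, - 5,1/pi, sqrt( 6)/6,  sqrt(15), 86 *sqrt(11)/11, 50, 60.04, 63,  86,88]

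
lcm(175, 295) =10325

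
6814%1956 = 946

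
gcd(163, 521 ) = 1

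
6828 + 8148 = 14976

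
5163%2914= 2249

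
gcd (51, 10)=1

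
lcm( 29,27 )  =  783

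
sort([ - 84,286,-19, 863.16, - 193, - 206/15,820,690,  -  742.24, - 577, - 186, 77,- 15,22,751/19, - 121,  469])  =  [ - 742.24, - 577, -193 ,-186,- 121, - 84,  -  19, - 15,  -  206/15,22, 751/19 , 77, 286,469,690,820, 863.16]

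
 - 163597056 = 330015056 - 493612112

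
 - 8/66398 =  - 1 + 33195/33199 = - 0.00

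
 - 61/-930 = 61/930 =0.07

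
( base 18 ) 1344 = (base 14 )2716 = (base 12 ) 3b94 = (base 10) 6880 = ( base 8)15340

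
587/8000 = 587/8000 = 0.07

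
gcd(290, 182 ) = 2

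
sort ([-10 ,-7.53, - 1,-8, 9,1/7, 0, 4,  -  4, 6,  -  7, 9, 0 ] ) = [  -  10, - 8,  -  7.53, - 7, - 4,- 1, 0, 0,1/7 , 4, 6, 9, 9] 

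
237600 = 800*297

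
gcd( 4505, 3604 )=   901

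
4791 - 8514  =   - 3723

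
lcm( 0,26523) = 0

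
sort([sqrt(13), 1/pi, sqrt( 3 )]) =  [ 1/pi, sqrt (3 ),  sqrt( 13 )]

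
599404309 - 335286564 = 264117745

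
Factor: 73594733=19^1*23^1*168409^1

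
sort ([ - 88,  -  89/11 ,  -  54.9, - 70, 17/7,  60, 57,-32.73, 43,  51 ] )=[ - 88,-70,-54.9, - 32.73, -89/11,17/7,43, 51,57, 60 ]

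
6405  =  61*105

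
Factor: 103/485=5^( - 1)*97^( - 1)*103^1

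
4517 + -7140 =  - 2623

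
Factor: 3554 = 2^1*1777^1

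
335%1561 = 335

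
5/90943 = 5/90943=0.00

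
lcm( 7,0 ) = 0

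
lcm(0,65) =0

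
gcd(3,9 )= 3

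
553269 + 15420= 568689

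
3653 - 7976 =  - 4323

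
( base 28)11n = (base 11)69A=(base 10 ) 835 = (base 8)1503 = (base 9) 1127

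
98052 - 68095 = 29957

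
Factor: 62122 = 2^1*89^1*349^1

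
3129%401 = 322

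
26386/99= 266+52/99   =  266.53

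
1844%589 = 77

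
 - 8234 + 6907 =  - 1327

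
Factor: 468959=29^1*103^1*157^1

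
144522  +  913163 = 1057685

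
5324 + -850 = 4474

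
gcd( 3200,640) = 640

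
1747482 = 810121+937361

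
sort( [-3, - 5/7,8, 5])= [ - 3, - 5/7, 5,8]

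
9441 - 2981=6460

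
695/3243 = 695/3243 = 0.21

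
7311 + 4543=11854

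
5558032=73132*76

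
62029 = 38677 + 23352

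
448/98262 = 224/49131 = 0.00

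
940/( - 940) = - 1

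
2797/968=2 + 861/968=2.89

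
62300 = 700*89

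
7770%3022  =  1726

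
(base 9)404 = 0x148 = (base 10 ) 328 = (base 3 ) 110011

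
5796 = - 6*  ( - 966 ) 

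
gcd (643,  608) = 1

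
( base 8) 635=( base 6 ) 1525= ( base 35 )bs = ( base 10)413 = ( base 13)25a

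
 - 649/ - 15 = 649/15 = 43.27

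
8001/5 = 8001/5 = 1600.20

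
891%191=127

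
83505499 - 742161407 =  - 658655908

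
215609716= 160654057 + 54955659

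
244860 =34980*7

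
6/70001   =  6/70001 = 0.00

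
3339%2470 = 869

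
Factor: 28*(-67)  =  -2^2*7^1*67^1= -1876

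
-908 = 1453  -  2361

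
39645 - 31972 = 7673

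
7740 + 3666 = 11406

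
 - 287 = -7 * 41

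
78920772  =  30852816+48067956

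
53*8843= 468679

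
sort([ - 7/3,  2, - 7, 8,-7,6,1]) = [ - 7,-7, - 7/3, 1, 2,  6,  8] 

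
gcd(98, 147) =49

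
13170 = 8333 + 4837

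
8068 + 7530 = 15598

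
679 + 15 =694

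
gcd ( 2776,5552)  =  2776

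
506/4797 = 506/4797 = 0.11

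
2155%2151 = 4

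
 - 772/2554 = -1 + 891/1277 = - 0.30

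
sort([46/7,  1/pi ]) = [ 1/pi  ,  46/7 ]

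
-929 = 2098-3027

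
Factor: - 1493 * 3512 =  - 2^3*439^1*1493^1 =- 5243416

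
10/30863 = 10/30863=0.00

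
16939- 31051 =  - 14112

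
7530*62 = 466860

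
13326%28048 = 13326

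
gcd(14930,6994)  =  2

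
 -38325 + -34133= - 72458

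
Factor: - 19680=-2^5*3^1*5^1*41^1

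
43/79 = 43/79 = 0.54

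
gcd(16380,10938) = 6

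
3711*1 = 3711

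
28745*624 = 17936880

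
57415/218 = 57415/218 = 263.37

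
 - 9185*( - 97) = 890945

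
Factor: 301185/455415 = 3^2*23^1*313^(-1) = 207/313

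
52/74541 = 52/74541=0.00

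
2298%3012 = 2298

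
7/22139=7/22139  =  0.00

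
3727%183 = 67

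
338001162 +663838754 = 1001839916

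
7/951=7/951  =  0.01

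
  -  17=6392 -6409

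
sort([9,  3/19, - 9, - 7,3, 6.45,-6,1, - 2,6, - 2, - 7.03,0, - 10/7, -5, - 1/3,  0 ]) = [ - 9, - 7.03,-7,  -  6, - 5,-2,- 2, - 10/7, - 1/3,0,0,  3/19 , 1,3,6,6.45, 9 ]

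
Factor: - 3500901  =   - 3^5*14407^1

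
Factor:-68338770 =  - 2^1*3^1 * 5^1*131^1*17389^1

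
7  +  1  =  8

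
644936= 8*80617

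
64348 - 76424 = - 12076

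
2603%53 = 6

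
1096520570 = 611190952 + 485329618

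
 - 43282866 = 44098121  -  87380987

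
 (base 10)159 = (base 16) 9f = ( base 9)186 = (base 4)2133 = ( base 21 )7c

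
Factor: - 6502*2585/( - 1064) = 8403835/532 = 2^( - 2)*5^1*7^( - 1)*11^1*19^( - 1) *47^1*3251^1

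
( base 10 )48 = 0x30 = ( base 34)1e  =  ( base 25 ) 1n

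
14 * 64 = 896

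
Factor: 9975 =3^1*5^2*7^1* 19^1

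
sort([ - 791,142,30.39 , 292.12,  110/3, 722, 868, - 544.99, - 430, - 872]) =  [ - 872, - 791, - 544.99 , - 430,30.39,110/3 , 142, 292.12,722, 868]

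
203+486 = 689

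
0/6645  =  0= 0.00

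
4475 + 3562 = 8037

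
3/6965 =3/6965 = 0.00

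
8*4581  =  36648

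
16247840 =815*19936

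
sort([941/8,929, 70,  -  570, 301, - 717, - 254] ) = [ - 717, - 570, - 254, 70,941/8, 301,929 ] 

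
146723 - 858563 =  - 711840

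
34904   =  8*4363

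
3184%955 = 319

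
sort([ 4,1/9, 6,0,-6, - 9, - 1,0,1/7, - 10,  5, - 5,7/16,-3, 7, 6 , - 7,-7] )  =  [ - 10, - 9, - 7, - 7, - 6,- 5 , - 3 , - 1,0, 0 , 1/9,1/7, 7/16,4, 5, 6 , 6, 7]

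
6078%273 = 72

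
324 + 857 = 1181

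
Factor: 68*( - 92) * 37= - 2^4*17^1 * 23^1*37^1= - 231472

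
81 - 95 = -14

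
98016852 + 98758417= 196775269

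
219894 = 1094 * 201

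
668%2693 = 668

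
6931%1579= 615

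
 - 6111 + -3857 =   -  9968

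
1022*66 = 67452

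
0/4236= 0 = 0.00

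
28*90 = 2520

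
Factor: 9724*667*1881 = 12199992948 = 2^2*3^2*11^2*13^1*17^1*19^1*23^1*29^1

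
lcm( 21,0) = 0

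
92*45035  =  4143220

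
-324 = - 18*18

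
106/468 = 53/234 = 0.23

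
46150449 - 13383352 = 32767097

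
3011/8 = 3011/8 = 376.38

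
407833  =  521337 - 113504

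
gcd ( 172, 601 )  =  1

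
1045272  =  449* 2328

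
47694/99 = 15898/33  =  481.76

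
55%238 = 55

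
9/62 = 9/62  =  0.15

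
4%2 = 0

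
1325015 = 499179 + 825836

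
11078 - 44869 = -33791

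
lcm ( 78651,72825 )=1966275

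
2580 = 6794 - 4214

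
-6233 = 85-6318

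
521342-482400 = 38942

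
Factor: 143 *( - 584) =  - 2^3*11^1*13^1*73^1 = - 83512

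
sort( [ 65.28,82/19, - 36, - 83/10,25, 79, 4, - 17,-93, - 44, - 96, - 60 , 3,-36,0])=[ - 96, - 93 ,-60,-44, - 36, - 36, - 17, - 83/10,0, 3,4,82/19, 25, 65.28,79]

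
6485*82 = 531770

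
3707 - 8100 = -4393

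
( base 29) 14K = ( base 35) rw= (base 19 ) 2d8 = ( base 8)1721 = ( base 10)977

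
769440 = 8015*96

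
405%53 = 34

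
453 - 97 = 356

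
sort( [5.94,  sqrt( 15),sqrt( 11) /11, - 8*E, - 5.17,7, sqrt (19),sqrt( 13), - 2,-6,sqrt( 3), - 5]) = [ - 8*E, - 6, - 5.17, - 5,  -  2,sqrt( 11)/11,sqrt( 3),sqrt (13),sqrt( 15), sqrt( 19),  5.94, 7]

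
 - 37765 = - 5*7553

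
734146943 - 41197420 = 692949523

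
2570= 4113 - 1543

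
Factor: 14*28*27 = 2^3*3^3*7^2 = 10584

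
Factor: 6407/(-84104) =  - 2^ ( - 3 )*43^1* 149^1 * 10513^( - 1 ) 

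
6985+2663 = 9648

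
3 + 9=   12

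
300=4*75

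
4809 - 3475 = 1334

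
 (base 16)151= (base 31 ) AR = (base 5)2322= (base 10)337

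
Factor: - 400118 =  - 2^1*37^1* 5407^1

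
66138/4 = 33069/2 = 16534.50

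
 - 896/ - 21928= 112/2741 =0.04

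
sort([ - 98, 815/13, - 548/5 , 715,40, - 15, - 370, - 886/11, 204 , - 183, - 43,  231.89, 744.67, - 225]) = [-370,-225 ,-183, - 548/5,  -  98,  -  886/11,- 43,  -  15,40, 815/13,  204, 231.89,715, 744.67]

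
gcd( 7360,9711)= 1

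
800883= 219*3657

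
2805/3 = 935 = 935.00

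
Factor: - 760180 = -2^2*5^1*191^1*199^1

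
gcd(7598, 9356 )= 2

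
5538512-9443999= -3905487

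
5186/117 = 44 + 38/117 = 44.32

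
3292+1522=4814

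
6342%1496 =358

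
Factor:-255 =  - 3^1*5^1*17^1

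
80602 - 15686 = 64916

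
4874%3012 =1862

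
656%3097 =656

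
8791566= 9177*958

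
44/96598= 22/48299 = 0.00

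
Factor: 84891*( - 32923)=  - 3^1*11^1 * 41^1*73^1*28297^1 =- 2794866393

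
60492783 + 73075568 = 133568351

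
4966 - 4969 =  - 3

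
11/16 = 11/16 = 0.69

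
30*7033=210990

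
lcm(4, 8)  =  8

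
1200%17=10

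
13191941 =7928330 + 5263611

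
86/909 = 86/909= 0.09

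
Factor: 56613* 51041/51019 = 2889584133/51019 = 3^1 * 43^1*113^1*163^( - 1)*167^1*313^ ( - 1)*1187^1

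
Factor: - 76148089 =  - 149^1*511061^1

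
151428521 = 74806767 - -76621754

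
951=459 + 492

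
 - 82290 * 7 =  - 576030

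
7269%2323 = 300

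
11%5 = 1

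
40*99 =3960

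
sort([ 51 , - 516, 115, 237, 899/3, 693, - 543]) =[ - 543,-516, 51, 115, 237, 899/3, 693]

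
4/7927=4/7927 = 0.00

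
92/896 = 23/224=0.10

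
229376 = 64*3584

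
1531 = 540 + 991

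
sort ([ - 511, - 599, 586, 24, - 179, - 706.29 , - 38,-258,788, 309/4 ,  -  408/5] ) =[  -  706.29, - 599,-511, - 258 , - 179 ,  -  408/5,-38,24, 309/4,586,  788 ]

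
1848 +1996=3844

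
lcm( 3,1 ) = 3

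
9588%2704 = 1476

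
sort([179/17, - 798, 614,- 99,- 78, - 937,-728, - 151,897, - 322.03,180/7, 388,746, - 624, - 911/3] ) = [ - 937, - 798, - 728, - 624,- 322.03, - 911/3, -151, - 99,  -  78,179/17 , 180/7,388, 614,746, 897]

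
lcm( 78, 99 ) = 2574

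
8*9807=78456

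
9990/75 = 666/5 = 133.20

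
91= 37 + 54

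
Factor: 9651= 3^1*3217^1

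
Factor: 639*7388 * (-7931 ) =-37441711692 = - 2^2*3^2 *7^1 *11^1 * 71^1*103^1*1847^1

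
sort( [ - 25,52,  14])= [ - 25,14, 52] 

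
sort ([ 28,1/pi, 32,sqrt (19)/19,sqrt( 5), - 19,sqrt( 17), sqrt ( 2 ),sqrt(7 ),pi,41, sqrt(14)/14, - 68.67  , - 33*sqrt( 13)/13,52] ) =[-68.67,  -  19, - 33 * sqrt (13)/13,  sqrt ( 19 )/19,sqrt(14 )/14,1/pi,sqrt( 2),sqrt(5),sqrt( 7 ),pi,sqrt(17 ),28, 32,41,52 ]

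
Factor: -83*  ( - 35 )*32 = 92960  =  2^5*5^1 * 7^1*83^1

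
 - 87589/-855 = 87589/855 = 102.44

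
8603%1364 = 419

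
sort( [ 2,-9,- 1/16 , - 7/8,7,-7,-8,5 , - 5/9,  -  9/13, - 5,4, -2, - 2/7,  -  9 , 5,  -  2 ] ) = [ - 9, - 9, -8, - 7,  -  5, - 2, - 2,-7/8, - 9/13, - 5/9, - 2/7, - 1/16,2, 4, 5, 5,7]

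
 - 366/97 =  - 366/97 = - 3.77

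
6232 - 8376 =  - 2144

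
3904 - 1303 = 2601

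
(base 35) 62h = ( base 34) 6EP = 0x1d0d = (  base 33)6rc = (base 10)7437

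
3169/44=3169/44 = 72.02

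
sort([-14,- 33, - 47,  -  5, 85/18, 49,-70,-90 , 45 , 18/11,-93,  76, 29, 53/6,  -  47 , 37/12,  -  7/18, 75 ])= [-93,-90, - 70 , - 47, - 47,  -  33, - 14 , - 5  ,  -  7/18, 18/11,  37/12, 85/18,  53/6, 29,45, 49,75,  76]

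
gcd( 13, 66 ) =1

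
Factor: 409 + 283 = 2^2*173^1 = 692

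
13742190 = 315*43626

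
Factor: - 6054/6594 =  - 1009/1099= - 7^( - 1)*157^( - 1)*1009^1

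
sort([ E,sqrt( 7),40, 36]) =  [ sqrt ( 7 ), E,36 , 40 ] 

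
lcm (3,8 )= 24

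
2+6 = 8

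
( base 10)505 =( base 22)10L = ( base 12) 361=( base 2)111111001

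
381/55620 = 127/18540  =  0.01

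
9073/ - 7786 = - 9073/7786 = -  1.17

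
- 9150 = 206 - 9356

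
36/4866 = 6/811 = 0.01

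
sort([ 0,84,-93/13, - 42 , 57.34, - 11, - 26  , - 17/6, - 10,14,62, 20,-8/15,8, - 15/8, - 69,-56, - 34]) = [  -  69,  -  56,-42, - 34,  -  26, - 11, - 10, - 93/13, - 17/6, - 15/8, - 8/15,  0,  8, 14,  20,57.34,62,84]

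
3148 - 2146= 1002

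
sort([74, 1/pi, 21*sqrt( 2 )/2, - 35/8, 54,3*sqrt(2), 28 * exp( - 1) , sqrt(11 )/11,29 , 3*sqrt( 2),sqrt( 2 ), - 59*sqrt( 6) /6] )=[-59*sqrt ( 6 )/6 , - 35/8, sqrt( 11)/11, 1/pi, sqrt (2 ),  3*sqrt(2), 3*sqrt( 2), 28*exp( - 1), 21*  sqrt( 2)/2,29,  54,74] 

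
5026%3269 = 1757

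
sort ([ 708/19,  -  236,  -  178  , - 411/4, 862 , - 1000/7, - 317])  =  [ - 317, - 236, - 178,- 1000/7, - 411/4,708/19,862 ]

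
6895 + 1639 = 8534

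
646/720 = 323/360 = 0.90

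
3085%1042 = 1001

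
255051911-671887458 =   -  416835547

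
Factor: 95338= 2^1*73^1 * 653^1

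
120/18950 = 12/1895 =0.01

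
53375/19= 2809 + 4/19 = 2809.21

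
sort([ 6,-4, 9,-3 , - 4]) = [ - 4, - 4, - 3,6,9 ]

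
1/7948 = 1/7948 = 0.00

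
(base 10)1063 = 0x427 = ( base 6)4531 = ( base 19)2hi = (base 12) 747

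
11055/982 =11 + 253/982 = 11.26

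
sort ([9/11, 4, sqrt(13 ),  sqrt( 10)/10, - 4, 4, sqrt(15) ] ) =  [ - 4,sqrt( 10 ) /10,9/11,  sqrt( 13 ),sqrt(15 ), 4, 4] 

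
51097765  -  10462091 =40635674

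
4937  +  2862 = 7799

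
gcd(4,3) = 1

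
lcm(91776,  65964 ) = 2110848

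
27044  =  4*6761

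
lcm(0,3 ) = 0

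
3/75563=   3/75563=0.00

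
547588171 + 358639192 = 906227363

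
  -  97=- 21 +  - 76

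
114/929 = 114/929  =  0.12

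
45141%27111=18030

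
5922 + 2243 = 8165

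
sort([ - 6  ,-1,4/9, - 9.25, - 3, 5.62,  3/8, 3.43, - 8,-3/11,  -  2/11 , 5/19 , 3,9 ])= [-9.25, -8, - 6, - 3,-1,-3/11,-2/11,5/19,  3/8,  4/9, 3,  3.43,5.62, 9] 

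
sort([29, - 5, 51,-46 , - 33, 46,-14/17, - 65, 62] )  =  [  -  65, - 46 , - 33, - 5, - 14/17, 29, 46, 51,62]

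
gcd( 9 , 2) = 1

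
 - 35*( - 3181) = 111335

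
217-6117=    - 5900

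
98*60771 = 5955558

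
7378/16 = 3689/8  =  461.12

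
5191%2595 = 1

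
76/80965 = 76/80965 = 0.00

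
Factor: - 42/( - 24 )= 2^(-2 ) * 7^1 = 7/4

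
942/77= 942/77 =12.23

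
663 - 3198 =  - 2535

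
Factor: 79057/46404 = 2^( - 2 )*3^( - 2 )*11^1*1289^( - 1)* 7187^1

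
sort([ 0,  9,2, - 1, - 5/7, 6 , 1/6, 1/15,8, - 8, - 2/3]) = [ - 8, - 1, - 5/7, - 2/3,0,1/15, 1/6,2,6 , 8, 9 ] 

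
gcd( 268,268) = 268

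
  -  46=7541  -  7587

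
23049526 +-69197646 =-46148120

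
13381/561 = 23  +  478/561=23.85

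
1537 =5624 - 4087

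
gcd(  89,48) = 1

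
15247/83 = 183 + 58/83=183.70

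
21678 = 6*3613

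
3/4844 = 3/4844 = 0.00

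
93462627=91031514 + 2431113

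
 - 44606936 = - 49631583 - -5024647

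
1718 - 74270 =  - 72552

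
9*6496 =58464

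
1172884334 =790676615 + 382207719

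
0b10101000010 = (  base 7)3632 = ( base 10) 1346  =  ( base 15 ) 5EB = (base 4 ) 111002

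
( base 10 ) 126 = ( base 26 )4M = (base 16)7E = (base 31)42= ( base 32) 3U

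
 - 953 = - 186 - 767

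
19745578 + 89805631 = 109551209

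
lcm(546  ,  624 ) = 4368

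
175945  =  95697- -80248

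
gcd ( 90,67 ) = 1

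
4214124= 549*7676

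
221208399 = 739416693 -518208294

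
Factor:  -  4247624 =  - 2^3 * 227^1*2339^1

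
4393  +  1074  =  5467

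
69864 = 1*69864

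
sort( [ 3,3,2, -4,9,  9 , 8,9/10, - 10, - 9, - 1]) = [ - 10, - 9, - 4,-1,9/10, 2,3, 3,8,  9, 9]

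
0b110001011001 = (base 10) 3161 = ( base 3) 11100002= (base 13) 1592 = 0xc59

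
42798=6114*7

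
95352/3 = 31784 =31784.00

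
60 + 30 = 90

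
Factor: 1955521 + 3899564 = 3^5*5^1*61^1*79^1= 5855085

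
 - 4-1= -5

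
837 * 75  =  62775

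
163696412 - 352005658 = -188309246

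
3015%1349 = 317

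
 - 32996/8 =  - 4125 + 1/2 = - 4124.50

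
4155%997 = 167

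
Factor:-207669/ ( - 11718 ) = 2^ ( - 1 )*3^( - 2)*11^1*29^1 = 319/18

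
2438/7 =348  +  2/7 = 348.29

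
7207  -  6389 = 818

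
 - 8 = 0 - 8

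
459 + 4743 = 5202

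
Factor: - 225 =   -  3^2*5^2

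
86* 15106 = 1299116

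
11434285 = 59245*193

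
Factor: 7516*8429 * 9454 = 2^3*  29^1 * 163^1*1879^1*8429^1 = 598933249256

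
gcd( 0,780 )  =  780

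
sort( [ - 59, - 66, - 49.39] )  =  [ - 66, - 59, -49.39 ]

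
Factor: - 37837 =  - 157^1*241^1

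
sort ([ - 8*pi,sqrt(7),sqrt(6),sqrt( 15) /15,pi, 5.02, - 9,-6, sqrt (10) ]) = [ - 8* pi,  -  9, - 6,sqrt( 15) /15,sqrt( 6),sqrt( 7), pi, sqrt( 10 ), 5.02 ] 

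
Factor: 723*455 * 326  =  2^1*3^1* 5^1*7^1*13^1*163^1*241^1 = 107242590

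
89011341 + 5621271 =94632612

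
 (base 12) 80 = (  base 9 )116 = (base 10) 96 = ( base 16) 60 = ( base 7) 165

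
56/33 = 1 +23/33= 1.70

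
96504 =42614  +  53890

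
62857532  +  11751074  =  74608606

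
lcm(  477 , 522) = 27666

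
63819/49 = 9117/7 = 1302.43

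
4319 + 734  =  5053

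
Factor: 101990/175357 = 310/533  =  2^1*5^1*13^( - 1)*31^1 * 41^(-1 )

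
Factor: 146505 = 3^1 * 5^1 * 9767^1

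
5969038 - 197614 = 5771424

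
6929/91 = 76 +1/7 = 76.14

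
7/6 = 7/6= 1.17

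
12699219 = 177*71747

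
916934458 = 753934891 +162999567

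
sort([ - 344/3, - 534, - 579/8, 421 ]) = [ -534, - 344/3, - 579/8,421 ]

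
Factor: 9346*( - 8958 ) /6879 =  -  2^2*1493^1*2293^( - 1) * 4673^1 = -  27907156/2293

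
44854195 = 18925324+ 25928871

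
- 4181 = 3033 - 7214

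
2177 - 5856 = -3679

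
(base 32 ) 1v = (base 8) 77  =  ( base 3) 2100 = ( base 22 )2J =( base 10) 63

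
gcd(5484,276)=12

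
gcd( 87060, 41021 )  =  1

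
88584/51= 1736 + 16/17 = 1736.94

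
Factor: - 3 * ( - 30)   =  90 = 2^1*3^2*5^1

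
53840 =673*80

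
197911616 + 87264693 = 285176309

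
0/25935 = 0=0.00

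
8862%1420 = 342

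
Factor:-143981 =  - 143981^1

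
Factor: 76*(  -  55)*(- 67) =280060 = 2^2*5^1*11^1*19^1*67^1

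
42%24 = 18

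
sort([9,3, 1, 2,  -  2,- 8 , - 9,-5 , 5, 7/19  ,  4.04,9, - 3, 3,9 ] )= [-9, - 8,-5, - 3, - 2, 7/19, 1, 2, 3,3,4.04,5, 9,9, 9] 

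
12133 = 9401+2732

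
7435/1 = 7435  =  7435.00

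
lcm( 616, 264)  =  1848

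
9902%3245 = 167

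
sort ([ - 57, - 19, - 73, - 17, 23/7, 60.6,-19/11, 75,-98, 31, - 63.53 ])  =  [ -98,-73, - 63.53, - 57, - 19, - 17 , - 19/11,23/7, 31,60.6,75]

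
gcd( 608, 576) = 32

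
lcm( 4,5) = 20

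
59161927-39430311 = 19731616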